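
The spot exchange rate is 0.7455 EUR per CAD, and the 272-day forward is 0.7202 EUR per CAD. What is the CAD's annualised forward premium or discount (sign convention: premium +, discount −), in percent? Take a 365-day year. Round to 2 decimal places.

T = 272/365 years.
(F − S)/S = (0.7202 − 0.7455)/0.7455 = -0.0339370.
Per annum: -0.0339370 / (272/365) = -0.045540 = -4.55%.

-4.55%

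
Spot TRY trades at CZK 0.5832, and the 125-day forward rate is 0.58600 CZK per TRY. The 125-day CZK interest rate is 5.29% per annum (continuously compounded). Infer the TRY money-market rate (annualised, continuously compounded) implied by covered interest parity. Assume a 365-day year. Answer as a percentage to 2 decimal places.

3.89%

T = 125/365 years.
CIP gives F = S · g_CZK/g_TRY, so g_CZK/g_TRY = 0.586/0.5832 = 1.0048011.
CZK growth factor: e^(0.0529×125/365) = 1.0182815.
Hence g_TRY = 1.013416.
Take logs: ln 1.013416 / (125/365) = 0.038914, so 3.89%.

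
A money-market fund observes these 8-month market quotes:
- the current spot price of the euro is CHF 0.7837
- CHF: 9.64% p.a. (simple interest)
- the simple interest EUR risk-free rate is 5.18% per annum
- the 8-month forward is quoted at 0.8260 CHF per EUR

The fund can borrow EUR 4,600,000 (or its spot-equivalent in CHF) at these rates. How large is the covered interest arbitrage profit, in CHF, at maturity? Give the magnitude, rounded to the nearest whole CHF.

CHF 94,110

T = 8/12 years.
Keep in EUR, deliver into the forward: 4,600,000·1.034533333·0.8260 = CHF 3,930,812.85.
Swap to CHF now, deposit: 4,600,000·0.7837·1.064266667 = CHF 3,836,702.62.
The quoted forward overvalues EUR, so borrow CHF, buy EUR at spot, deposit the EUR at 5.18%, and sell the proceeds forward at 0.8260.
Profit = 3,930,812.85 − 3,836,702.62 = CHF 94,110.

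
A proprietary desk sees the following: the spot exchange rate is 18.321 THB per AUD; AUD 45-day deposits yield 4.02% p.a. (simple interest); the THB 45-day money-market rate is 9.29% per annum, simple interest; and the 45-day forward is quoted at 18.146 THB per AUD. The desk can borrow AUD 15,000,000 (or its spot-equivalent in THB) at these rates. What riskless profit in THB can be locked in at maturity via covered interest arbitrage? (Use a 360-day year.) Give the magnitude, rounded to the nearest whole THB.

THB 4,448,534

T = 45/360 years.
Keep in AUD, deliver into the forward: 15,000,000·1.005025·18.146 = THB 273,557,754.75.
Swap to THB now, deposit: 15,000,000·18.321·1.0116125 = THB 278,006,289.19.
The quoted forward undervalues AUD, so borrow AUD, convert to THB at spot, deposit the THB at 9.29%, and buy AUD forward at 18.146 to cover the loan.
The gap between the two covered legs is THB 4,448,534.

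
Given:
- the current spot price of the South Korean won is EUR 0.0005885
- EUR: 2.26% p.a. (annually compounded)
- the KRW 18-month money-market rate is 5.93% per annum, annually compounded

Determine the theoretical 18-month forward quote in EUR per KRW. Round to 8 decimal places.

T = 18/12 years.
EUR growth factor: (1 + 0.0226)^(18/12) = 1.0340908.
Growth of 1 KRW over T: (1 + 0.0593)^(18/12) = 1.0902559.
So F = 0.0005885 × 1.0340908 / 1.0902559 = 0.0005581831 (EUR/KRW).

0.00055818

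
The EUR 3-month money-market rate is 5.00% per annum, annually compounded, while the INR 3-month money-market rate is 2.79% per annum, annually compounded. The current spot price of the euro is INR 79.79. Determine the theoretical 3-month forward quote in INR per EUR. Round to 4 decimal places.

79.3668

T = 3/12 years.
INR accumulates by (1 + 0.0279)^(3/12) = 1.00690319.
EUR accumulates by (1 + 0.0500)^(3/12) = 1.01227223.
So F = 79.79 × 1.00690319 / 1.01227223 = 79.366798 (INR/EUR).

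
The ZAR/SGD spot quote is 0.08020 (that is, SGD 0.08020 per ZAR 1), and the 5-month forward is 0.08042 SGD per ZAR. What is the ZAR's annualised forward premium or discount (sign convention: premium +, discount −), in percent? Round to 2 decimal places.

T = 5/12 years.
Period premium: (0.08042 − 0.0802)/0.0802 = 0.0027431.
×(1/T) gives 0.66% p.a.

+0.66%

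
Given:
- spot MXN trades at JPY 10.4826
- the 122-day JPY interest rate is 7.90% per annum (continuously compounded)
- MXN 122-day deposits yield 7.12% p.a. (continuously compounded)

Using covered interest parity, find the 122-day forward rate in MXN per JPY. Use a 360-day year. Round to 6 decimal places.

0.095144

T = 122/360 years.
JPY accumulates by e^(0.0790×122/360) = 1.0271338.
MXN growth factor: e^(0.0712×122/360) = 1.0244223.
So F = 10.4826 × 1.0271338 / 1.0244223 = 10.51035 (JPY/MXN).
Invert for MXN per JPY: 1 / 10.51035 = 0.095144.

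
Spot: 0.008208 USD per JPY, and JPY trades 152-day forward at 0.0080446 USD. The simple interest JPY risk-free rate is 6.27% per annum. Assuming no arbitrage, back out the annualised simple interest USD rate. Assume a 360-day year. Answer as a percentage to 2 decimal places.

1.43%

T = 152/360 years.
By CIP, F/S equals the USD-to-JPY growth ratio: 0.0080446/0.008208 = 0.9800926.
JPY growth factor: 1 + 0.0627×152/360 = 1.0264733.
That pins the USD growth at 1.0060389.
(1.0060389 − 1)/T = 0.014303, i.e. 1.43%.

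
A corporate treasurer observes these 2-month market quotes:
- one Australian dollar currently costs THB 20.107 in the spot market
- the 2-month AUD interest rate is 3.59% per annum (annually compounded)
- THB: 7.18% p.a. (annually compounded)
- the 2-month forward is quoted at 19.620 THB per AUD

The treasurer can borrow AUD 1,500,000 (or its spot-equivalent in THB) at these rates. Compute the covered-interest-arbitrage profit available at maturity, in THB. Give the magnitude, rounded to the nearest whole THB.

T = 2/12 years.
Invest the AUD and cover forward: 1,500,000 × 1.0058957476 × 19.620 = THB 29,603,511.85.
Convert at spot and invest in THB: 1,500,000 × 20.107 × 1.0116236149 = THB 30,511,074.04.
The quoted forward undervalues AUD, so borrow AUD, convert to THB at spot, deposit the THB at 7.18%, and buy AUD forward at 19.620 to cover the loan.
Profit = 30,511,074.04 − 29,603,511.85 = THB 907,562.

THB 907,562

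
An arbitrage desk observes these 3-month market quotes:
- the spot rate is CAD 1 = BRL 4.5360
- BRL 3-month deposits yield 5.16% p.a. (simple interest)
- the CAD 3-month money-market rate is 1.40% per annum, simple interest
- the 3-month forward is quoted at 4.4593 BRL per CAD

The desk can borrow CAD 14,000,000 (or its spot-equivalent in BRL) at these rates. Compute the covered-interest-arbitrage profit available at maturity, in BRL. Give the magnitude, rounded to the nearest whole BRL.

T = 3/12 years.
Route A — deposit CAD, sell forward: 14,000,000 × 1.003500 × 4.4593 = BRL 62,648,705.70.
Route B — convert at spot, deposit BRL: 14,000,000 × 4.5360 × 1.012900 = BRL 64,323,201.60.
The quoted forward undervalues CAD, so borrow CAD, convert to BRL at spot, deposit the BRL at 5.16%, and buy CAD forward at 4.4593 to cover the loan.
Profit = 64,323,201.60 − 62,648,705.70 = BRL 1,674,496.

BRL 1,674,496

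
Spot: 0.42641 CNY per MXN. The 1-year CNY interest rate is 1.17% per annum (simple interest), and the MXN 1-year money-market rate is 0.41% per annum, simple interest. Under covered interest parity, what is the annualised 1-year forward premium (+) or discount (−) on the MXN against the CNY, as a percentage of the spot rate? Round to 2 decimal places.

+0.76%

T = 1 year.
F = S · g_CNY/g_MXN = 0.42641 × 1.011700/1.004100 = 0.42963748.
Annualised premium = (F − S)/S × (1/T) = (0.42963748 − 0.42641)/0.42641 ÷ 1 = 0.76%.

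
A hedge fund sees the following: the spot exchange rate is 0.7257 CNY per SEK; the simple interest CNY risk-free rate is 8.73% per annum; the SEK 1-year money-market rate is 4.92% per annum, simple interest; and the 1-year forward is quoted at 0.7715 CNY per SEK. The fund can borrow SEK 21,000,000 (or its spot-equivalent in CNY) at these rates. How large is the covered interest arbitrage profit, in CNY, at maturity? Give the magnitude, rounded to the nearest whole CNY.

CNY 428,488

T = 1 year.
Invest the SEK and cover forward: 21,000,000 × 1.049200 × 0.7715 = CNY 16,998,613.80.
Convert at spot and invest in CNY: 21,000,000 × 0.7257 × 1.087300 = CNY 16,570,125.81.
The quoted forward overvalues SEK, so borrow CNY, buy SEK at spot, deposit the SEK at 4.92%, and sell the proceeds forward at 0.7715.
The gap between the two covered legs is CNY 428,488.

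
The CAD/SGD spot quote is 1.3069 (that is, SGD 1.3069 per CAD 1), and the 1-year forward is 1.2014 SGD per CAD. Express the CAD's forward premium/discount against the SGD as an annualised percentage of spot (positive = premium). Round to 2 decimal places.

-8.07%

T = 1 year.
(F − S)/S = (1.2014 − 1.3069)/1.3069 = -0.0807254.
×(1/T) gives -8.07% p.a.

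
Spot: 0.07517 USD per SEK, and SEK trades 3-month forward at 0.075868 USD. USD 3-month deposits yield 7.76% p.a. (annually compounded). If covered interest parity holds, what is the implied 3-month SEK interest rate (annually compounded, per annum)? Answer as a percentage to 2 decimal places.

T = 3/12 years.
F/S = 0.075868/0.07517 = 1.0092856 = (growth of USD) / (growth of SEK).
USD growth factor: (1 + 0.0776)^(3/12) = 1.0188597.
Hence g_SEK = 1.009486.
Annualise: 1.009486^(12/3) − 1 = 0.038487 = 3.85%.

3.85%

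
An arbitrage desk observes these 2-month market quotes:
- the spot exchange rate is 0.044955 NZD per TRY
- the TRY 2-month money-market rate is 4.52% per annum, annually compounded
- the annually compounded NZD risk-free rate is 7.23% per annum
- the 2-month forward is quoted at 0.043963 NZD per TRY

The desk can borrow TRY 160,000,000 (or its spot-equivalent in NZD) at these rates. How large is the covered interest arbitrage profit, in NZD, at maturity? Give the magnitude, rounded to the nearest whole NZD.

NZD 190,873

T = 2/12 years.
Keep in TRY, deliver into the forward: 160,000,000·1.007395253·0.043963 = NZD 7,086,098.80.
Swap to NZD now, deposit: 160,000,000·0.044955·1.011702254 = NZD 7,276,971.97.
The quoted forward undervalues TRY, so borrow TRY, convert to NZD at spot, deposit the NZD at 7.23%, and buy TRY forward at 0.043963 to cover the loan.
Profit = 7,276,971.97 − 7,086,098.80 = NZD 190,873.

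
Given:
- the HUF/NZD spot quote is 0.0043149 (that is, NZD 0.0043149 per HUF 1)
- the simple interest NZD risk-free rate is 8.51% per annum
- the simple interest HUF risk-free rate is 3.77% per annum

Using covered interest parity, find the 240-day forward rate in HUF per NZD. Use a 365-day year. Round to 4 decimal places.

224.9147

T = 240/365 years.
Growth of 1 NZD over T: 1 + 0.0851×240/365 = 1.055956164.
Growth of 1 HUF over T: 1 + 0.0377×240/365 = 1.024789041.
So F = 0.0043149 × 1.055956164 / 1.024789041 = 0.00444612995 (NZD/HUF).
Quoted the other way: 1/0.00444612995 = 224.9147 HUF per NZD.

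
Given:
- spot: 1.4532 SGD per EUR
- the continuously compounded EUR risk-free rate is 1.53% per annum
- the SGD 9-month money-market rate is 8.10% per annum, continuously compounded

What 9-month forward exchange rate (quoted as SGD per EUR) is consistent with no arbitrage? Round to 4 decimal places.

T = 9/12 years.
SGD growth factor: e^(0.0810×9/12) = 1.0626332.
Growth of 1 EUR over T: e^(0.0153×9/12) = 1.0115411.
Forward (SGD per EUR) = 1.4532 × 1.0626332 / 1.0115411 = 1.526600.

1.5266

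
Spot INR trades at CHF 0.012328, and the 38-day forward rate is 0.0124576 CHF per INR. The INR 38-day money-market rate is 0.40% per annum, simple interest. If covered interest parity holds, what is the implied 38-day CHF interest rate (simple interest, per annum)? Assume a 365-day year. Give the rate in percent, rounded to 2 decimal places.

T = 38/365 years.
CIP gives F = S · g_CHF/g_INR, so g_CHF/g_INR = 0.0124576/0.012328 = 1.0105127.
The INR side grows by 1 + 0.0040×38/365 = 1.0004164.
That pins the CHF growth at 1.0109335.
(1.0109335 − 1)/T = 0.105019, i.e. 10.50%.

10.50%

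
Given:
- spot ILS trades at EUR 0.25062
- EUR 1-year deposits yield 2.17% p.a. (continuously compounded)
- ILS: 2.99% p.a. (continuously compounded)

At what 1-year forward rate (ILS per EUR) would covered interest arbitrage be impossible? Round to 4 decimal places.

T = 1 year.
Growth of 1 EUR over T: e^(0.0217×1) = 1.0219372.
ILS growth factor: e^(0.0299×1) = 1.0303515.
So F = 0.25062 × 1.0219372 / 1.0303515 = 0.2485733 (EUR/ILS).
Invert for ILS per EUR: 1 / 0.2485733 = 4.0230.

4.0230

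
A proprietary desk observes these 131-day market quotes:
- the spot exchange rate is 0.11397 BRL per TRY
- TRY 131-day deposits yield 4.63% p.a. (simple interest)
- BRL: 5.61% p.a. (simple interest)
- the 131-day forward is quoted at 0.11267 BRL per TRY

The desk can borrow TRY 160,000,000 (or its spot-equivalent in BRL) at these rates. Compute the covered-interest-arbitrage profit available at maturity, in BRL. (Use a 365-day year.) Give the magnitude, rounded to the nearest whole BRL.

T = 131/365 years.
Keep in TRY, deliver into the forward: 160,000,000·1.0166172603·0.11267 = BRL 18,326,762.67.
Swap to BRL now, deposit: 160,000,000·0.11397·1.0201345205 = BRL 18,602,357.01.
The quoted forward undervalues TRY, so borrow TRY, convert to BRL at spot, deposit the BRL at 5.61%, and buy TRY forward at 0.11267 to cover the loan.
Profit = 18,602,357.01 − 18,326,762.67 = BRL 275,594.

BRL 275,594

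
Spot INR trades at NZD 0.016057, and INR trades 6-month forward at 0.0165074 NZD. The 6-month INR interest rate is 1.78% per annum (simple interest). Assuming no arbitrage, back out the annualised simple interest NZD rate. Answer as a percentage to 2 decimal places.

7.44%

T = 6/12 years.
By CIP, F/S equals the NZD-to-INR growth ratio: 0.0165074/0.016057 = 1.0280501.
The INR side grows by 1 + 0.0178×6/12 = 1.008900.
That pins the NZD growth at 1.0371997.
r = (1.0371997 − 1)/(6/12) = 0.074399 → 7.44%.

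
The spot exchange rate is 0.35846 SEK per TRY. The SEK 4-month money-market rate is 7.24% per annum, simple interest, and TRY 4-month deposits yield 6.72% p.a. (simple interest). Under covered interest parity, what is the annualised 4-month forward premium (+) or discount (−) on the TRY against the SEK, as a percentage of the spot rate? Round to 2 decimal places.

T = 4/12 years.
No-arbitrage forward: 0.35846 × 1.0241333 / 1.022400 = 0.35906771 SEK/TRY.
(F − S)/S ÷ T = (0.35906771 − 0.35846)/0.35846/(4/12) = 0.005086 → 0.51%.

+0.51%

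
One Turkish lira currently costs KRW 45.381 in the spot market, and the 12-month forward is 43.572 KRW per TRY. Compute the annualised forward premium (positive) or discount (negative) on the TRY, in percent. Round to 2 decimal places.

T = 1 year.
Period premium: (43.572 − 45.381)/45.381 = -0.0398625.
Annualise by dividing by T: -0.0398625 / 1 = -0.039863 → -3.99%.

-3.99%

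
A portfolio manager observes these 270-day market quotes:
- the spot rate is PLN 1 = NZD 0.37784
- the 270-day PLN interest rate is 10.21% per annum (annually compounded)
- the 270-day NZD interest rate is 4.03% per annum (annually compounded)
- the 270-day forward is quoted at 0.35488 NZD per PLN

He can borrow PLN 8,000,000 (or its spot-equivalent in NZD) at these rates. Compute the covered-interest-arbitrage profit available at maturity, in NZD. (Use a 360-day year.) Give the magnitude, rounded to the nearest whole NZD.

T = 270/360 years.
Route A — deposit PLN, sell forward: 8,000,000 × 1.075637047 × 0.35488 = NZD 3,053,776.60.
Route B — convert at spot, deposit NZD: 8,000,000 × 0.37784 × 1.030075242 = NZD 3,113,629.04.
The quoted forward undervalues PLN, so borrow PLN, convert to NZD at spot, deposit the NZD at 4.03%, and buy PLN forward at 0.35488 to cover the loan.
Arbitrage profit = |3,053,776.60 − 3,113,629.04| = NZD 59,852.

NZD 59,852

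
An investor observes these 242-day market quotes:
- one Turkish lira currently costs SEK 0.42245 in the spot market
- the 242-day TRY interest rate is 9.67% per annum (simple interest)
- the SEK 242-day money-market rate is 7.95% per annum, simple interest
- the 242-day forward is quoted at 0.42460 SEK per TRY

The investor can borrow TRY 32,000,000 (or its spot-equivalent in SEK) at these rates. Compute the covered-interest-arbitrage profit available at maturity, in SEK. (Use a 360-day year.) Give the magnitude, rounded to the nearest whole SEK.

T = 242/360 years.
Invest the TRY and cover forward: 32,000,000 × 1.0650038889 × 0.42460 = SEK 14,470,420.84.
Convert at spot and invest in SEK: 32,000,000 × 0.42245 × 1.0534416667 = SEK 14,240,845.83.
The quoted forward overvalues TRY, so borrow SEK, buy TRY at spot, deposit the TRY at 9.67%, and sell the proceeds forward at 0.42460.
Profit = 14,470,420.84 − 14,240,845.83 = SEK 229,575.

SEK 229,575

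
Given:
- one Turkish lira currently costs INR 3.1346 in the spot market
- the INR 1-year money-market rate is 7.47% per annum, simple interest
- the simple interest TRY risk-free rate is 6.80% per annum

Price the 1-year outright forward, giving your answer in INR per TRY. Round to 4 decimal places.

3.1543

T = 1 year.
INR growth factor: 1 + 0.0747×1 = 1.074700.
Growth of 1 TRY over T: 1 + 0.0680×1 = 1.068000.
So F = 3.1346 × 1.074700 / 1.068000 = 3.154265 (INR/TRY).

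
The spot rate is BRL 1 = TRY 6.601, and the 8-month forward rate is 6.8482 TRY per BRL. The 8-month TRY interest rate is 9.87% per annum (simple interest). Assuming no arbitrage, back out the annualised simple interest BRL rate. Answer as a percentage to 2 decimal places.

4.10%

T = 8/12 years.
CIP gives F = S · g_TRY/g_BRL, so g_TRY/g_BRL = 6.8482/6.601 = 1.0374489.
The TRY side grows by 1 + 0.0987×8/12 = 1.065800.
So the BRL growth factor = 1.0273277.
(1.0273277 − 1)/T = 0.040992, i.e. 4.10%.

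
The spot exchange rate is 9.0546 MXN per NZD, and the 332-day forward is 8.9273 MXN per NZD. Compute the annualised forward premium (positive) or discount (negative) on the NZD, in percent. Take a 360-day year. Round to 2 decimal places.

-1.52%

T = 332/360 years.
(F − S)/S = (8.9273 − 9.0546)/9.0546 = -0.0140592.
×(1/T) gives -1.52% p.a.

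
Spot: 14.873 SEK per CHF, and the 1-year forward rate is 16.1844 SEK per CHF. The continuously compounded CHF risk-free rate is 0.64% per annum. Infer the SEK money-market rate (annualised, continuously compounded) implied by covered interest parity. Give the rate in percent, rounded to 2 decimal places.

9.09%

T = 1 year.
F/S = 16.1844/14.873 = 1.0881732 = (growth of SEK) / (growth of CHF).
CHF growth factor: e^(0.0064×1) = 1.0064205.
So the SEK growth factor = 1.0951598.
Take logs: ln 1.0951598 / 1 = 0.090900, so 9.09%.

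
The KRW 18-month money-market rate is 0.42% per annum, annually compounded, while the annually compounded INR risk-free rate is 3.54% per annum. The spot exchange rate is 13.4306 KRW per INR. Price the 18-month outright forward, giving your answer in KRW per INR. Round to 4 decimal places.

T = 18/12 years.
KRW growth factor: (1 + 0.0042)^(18/12) = 1.00630661.
Growth of 1 INR over T: (1 + 0.0354)^(18/12) = 1.0535672.
So F = 13.4306 × 1.00630661 / 1.0535672 = 12.828134 (KRW/INR).

12.8281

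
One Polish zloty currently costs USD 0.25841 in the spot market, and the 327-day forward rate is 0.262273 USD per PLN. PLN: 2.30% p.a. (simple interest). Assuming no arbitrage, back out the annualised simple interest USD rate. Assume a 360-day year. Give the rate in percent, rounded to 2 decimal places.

T = 327/360 years.
F/S = 0.262273/0.25841 = 1.0149491 = (growth of USD) / (growth of PLN).
PLN growth factor: 1 + 0.0230×327/360 = 1.0208917.
That pins the USD growth at 1.0361531.
(1.0361531 − 1)/T = 0.039802, i.e. 3.98%.

3.98%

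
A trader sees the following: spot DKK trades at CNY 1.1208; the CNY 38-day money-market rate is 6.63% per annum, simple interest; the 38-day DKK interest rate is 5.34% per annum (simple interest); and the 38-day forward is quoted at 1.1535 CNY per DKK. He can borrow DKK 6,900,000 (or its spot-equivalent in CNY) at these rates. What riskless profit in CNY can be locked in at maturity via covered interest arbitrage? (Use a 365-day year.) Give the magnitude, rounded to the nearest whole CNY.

CNY 216,498

T = 38/365 years.
Keep in DKK, deliver into the forward: 6,900,000·1.005559452·1.1535 = CNY 8,003,398.51.
Swap to CNY now, deposit: 6,900,000·1.1208·1.006902466 = CNY 7,786,900.36.
The quoted forward overvalues DKK, so borrow CNY, buy DKK at spot, deposit the DKK at 5.34%, and sell the proceeds forward at 1.1535.
Profit = 8,003,398.51 − 7,786,900.36 = CNY 216,498.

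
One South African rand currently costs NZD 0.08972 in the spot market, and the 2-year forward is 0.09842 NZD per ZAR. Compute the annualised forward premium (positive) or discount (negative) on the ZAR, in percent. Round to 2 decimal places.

+4.85%

T = 2 years.
Period premium: (0.09842 − 0.08972)/0.08972 = 0.0969683.
×(1/T) gives 4.85% p.a.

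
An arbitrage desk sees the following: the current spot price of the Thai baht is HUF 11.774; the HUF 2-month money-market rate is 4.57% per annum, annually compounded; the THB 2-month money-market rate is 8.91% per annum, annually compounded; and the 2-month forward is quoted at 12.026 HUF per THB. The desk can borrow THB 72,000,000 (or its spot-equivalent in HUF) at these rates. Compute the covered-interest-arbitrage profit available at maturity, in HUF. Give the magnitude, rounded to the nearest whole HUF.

HUF 24,212,056

T = 2/12 years.
Route A — deposit THB, sell forward: 72,000,000 × 1.01432693859 × 12.026 = HUF 878,277,294.97.
Route B — convert at spot, deposit HUF: 72,000,000 × 11.774 × 1.00747555643 = HUF 854,065,238.50.
The quoted forward overvalues THB, so borrow HUF, buy THB at spot, deposit the THB at 8.91%, and sell the proceeds forward at 12.026.
Profit = 878,277,294.97 − 854,065,238.50 = HUF 24,212,056.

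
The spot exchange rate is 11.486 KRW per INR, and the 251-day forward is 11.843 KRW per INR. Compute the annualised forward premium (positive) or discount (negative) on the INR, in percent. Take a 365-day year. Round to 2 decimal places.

T = 251/365 years.
INR trades forward at +3.10813% vs spot over the period.
×(1/T) gives 4.52% p.a.

+4.52%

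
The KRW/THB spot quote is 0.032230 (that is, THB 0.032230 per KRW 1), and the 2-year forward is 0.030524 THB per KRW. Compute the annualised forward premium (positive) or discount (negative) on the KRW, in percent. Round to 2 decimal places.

-2.65%

T = 2 years.
(F − S)/S = (0.030524 − 0.03223)/0.03223 = -0.0529321.
Per annum: -0.0529321 / 2 = -0.026466 = -2.65%.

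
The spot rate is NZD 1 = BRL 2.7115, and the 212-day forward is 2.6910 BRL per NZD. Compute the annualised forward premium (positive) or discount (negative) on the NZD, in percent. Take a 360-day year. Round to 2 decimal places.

T = 212/360 years.
Period premium: (2.6910 − 2.7115)/2.7115 = -0.0075604.
Per annum: -0.0075604 / (212/360) = -0.012838 = -1.28%.

-1.28%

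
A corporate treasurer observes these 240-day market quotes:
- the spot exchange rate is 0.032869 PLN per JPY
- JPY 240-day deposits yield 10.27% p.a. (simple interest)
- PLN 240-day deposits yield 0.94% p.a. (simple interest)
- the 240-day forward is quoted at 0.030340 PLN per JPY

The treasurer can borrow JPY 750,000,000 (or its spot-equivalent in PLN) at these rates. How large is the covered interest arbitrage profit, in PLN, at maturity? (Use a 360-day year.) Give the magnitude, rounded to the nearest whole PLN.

PLN 493,275

T = 240/360 years.
Keep in JPY, deliver into the forward: 750,000,000·1.0684666667·0.030340 = PLN 24,312,959.00.
Swap to PLN now, deposit: 750,000,000·0.032869·1.0062666667 = PLN 24,806,234.30.
The quoted forward undervalues JPY, so borrow JPY, convert to PLN at spot, deposit the PLN at 0.94%, and buy JPY forward at 0.030340 to cover the loan.
Profit = 24,806,234.30 − 24,312,959.00 = PLN 493,275.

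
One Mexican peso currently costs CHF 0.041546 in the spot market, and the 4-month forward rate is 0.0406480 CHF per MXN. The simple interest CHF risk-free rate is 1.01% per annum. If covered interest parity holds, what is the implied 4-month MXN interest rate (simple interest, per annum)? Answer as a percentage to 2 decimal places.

T = 4/12 years.
F/S = 0.040648/0.041546 = 0.9783854 = (growth of CHF) / (growth of MXN).
The CHF side grows by 1 + 0.0101×4/12 = 1.0033667.
So the MXN growth factor = 1.0255332.
(1.0255332 − 1)/T = 0.076600, i.e. 7.66%.

7.66%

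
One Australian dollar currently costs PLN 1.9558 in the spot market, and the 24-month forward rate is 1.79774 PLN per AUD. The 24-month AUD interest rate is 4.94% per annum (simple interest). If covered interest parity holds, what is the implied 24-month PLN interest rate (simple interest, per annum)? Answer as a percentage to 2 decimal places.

0.50%

T = 2 years.
F/S = 1.79774/1.9558 = 0.9191840 = (growth of PLN) / (growth of AUD).
AUD growth factor: 1 + 0.0494×2 = 1.098800.
Hence g_PLN = 1.0099994.
(1.0099994 − 1)/T = 0.005000, i.e. 0.50%.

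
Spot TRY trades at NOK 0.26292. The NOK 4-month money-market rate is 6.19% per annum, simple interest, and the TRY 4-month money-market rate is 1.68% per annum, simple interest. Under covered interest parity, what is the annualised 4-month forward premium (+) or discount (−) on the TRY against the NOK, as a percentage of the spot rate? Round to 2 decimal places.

+4.48%

T = 4/12 years.
F = S · g_NOK/g_TRY = 0.26292 × 1.0206333/1.005600 = 0.26685054.
Annualised premium = (F − S)/S × (1/T) = (0.26685054 − 0.26292)/0.26292 ÷ (4/12) = 4.48%.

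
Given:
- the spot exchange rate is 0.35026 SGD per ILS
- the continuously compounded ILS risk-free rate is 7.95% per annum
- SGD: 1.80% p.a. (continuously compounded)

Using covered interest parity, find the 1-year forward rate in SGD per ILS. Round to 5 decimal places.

T = 1 year.
Growth of 1 SGD over T: e^(0.0180×1) = 1.018163.
ILS growth factor: e^(0.0795×1) = 1.0827456.
Forward (SGD per ILS) = 0.35026 × 1.018163 / 1.0827456 = 0.3293680.

0.32937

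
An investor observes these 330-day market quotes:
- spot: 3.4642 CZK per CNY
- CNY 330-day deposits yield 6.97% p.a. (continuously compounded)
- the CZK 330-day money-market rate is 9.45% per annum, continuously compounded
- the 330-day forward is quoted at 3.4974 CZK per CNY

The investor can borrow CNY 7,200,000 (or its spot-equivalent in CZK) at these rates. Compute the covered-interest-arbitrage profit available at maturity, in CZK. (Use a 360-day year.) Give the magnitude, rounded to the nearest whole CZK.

T = 330/360 years.
Route A — deposit CNY, sell forward: 7,200,000 × 1.0659769117 × 3.4974 = CZK 26,842,663.09.
Route B — convert at spot, deposit CZK: 7,200,000 × 3.4642 × 1.0904876702 = CZK 27,199,205.19.
The quoted forward undervalues CNY, so borrow CNY, convert to CZK at spot, deposit the CZK at 9.45%, and buy CNY forward at 3.4974 to cover the loan.
The gap between the two covered legs is CZK 356,542.

CZK 356,542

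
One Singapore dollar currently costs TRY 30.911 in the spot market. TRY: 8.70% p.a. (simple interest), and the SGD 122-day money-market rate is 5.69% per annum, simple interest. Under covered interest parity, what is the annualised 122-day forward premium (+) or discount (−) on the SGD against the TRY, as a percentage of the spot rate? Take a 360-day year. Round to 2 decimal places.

+2.95%

T = 122/360 years.
CIP forward (TRY per SGD) = 30.911 × 1.0294833/1.0192828 = 31.220343.
Annualised premium = (F − S)/S × (1/T) = (31.220343 − 30.911)/30.911 ÷ (122/360) = 2.95%.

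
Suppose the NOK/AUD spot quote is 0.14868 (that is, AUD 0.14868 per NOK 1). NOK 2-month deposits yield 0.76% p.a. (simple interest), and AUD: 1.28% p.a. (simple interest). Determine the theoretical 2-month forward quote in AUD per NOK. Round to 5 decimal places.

0.14881

T = 2/12 years.
Growth of 1 AUD over T: 1 + 0.0128×2/12 = 1.0021333.
Growth of 1 NOK over T: 1 + 0.0076×2/12 = 1.0012667.
Forward (AUD per NOK) = 0.14868 × 1.0021333 / 1.0012667 = 0.1488087.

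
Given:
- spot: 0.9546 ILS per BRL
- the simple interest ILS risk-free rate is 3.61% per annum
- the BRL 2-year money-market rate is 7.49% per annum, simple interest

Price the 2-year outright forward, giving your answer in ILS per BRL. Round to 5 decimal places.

T = 2 years.
ILS accumulates by 1 + 0.0361×2 = 1.072200.
BRL growth factor: 1 + 0.0749×2 = 1.149800.
Forward (ILS per BRL) = 0.9546 × 1.072200 / 1.149800 = 0.8901740.

0.89017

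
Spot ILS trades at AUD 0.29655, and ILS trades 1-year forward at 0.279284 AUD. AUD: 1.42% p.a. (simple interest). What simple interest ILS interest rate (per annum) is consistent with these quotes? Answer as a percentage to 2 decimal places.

7.69%

T = 1 year.
CIP gives F = S · g_AUD/g_ILS, so g_AUD/g_ILS = 0.279284/0.29655 = 0.9417771.
AUD growth factor: 1 + 0.0142×1 = 1.014200.
That pins the ILS growth at 1.0769003.
r = (1.0769003 − 1)/1 = 0.076900 → 7.69%.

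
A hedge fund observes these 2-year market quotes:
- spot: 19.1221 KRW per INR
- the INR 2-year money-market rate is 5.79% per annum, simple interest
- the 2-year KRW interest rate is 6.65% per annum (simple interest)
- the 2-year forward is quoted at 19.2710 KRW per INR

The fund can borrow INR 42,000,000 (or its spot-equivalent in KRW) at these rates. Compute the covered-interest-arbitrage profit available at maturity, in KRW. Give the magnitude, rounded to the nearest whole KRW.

T = 2 years.
Route A — deposit INR, sell forward: 42,000,000 × 1.115800 × 19.2710 = KRW 903,108,435.60.
Route B — convert at spot, deposit KRW: 42,000,000 × 19.1221 × 1.133000 = KRW 909,944,250.60.
The quoted forward undervalues INR, so borrow INR, convert to KRW at spot, deposit the KRW at 6.65%, and buy INR forward at 19.2710 to cover the loan.
Profit = 909,944,250.60 − 903,108,435.60 = KRW 6,835,815.

KRW 6,835,815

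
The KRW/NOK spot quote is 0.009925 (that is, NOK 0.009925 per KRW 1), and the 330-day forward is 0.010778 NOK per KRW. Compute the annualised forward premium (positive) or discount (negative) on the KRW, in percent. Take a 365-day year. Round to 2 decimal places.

+9.51%

T = 330/365 years.
(F − S)/S = (0.010778 − 0.009925)/0.009925 = 0.0859446.
Annualise by dividing by T: 0.0859446 / (330/365) = 0.095060 → 9.51%.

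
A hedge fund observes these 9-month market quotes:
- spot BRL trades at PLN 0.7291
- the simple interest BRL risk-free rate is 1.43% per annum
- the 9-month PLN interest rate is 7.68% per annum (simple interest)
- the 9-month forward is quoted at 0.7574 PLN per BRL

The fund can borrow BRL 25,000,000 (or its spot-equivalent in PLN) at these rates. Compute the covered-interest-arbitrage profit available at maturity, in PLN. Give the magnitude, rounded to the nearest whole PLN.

T = 9/12 years.
Route A — deposit BRL, sell forward: 25,000,000 × 1.010725 × 0.7574 = PLN 19,138,077.88.
Route B — convert at spot, deposit PLN: 25,000,000 × 0.7291 × 1.057600 = PLN 19,277,404.00.
The quoted forward undervalues BRL, so borrow BRL, convert to PLN at spot, deposit the PLN at 7.68%, and buy BRL forward at 0.7574 to cover the loan.
Arbitrage profit = |19,138,077.88 − 19,277,404.00| = PLN 139,326.

PLN 139,326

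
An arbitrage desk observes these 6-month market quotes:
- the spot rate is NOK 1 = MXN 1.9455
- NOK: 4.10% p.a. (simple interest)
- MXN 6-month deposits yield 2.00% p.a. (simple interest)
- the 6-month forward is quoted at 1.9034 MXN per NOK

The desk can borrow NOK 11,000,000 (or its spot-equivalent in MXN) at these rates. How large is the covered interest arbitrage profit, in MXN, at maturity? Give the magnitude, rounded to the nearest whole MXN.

MXN 247,888

T = 6/12 years.
Route A — deposit NOK, sell forward: 11,000,000 × 1.020500 × 1.9034 = MXN 21,366,616.70.
Route B — convert at spot, deposit MXN: 11,000,000 × 1.9455 × 1.010000 = MXN 21,614,505.00.
The quoted forward undervalues NOK, so borrow NOK, convert to MXN at spot, deposit the MXN at 2.00%, and buy NOK forward at 1.9034 to cover the loan.
The gap between the two covered legs is MXN 247,888.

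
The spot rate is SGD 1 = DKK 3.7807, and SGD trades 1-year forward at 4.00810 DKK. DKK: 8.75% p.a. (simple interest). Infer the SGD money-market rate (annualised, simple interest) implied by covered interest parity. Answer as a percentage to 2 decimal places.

2.58%

T = 1 year.
CIP gives F = S · g_DKK/g_SGD, so g_DKK/g_SGD = 4.0081/3.7807 = 1.0601476.
DKK growth factor: 1 + 0.0875×1 = 1.087500.
Hence g_SGD = 1.0258006.
r = (1.0258006 − 1)/1 = 0.025801 → 2.58%.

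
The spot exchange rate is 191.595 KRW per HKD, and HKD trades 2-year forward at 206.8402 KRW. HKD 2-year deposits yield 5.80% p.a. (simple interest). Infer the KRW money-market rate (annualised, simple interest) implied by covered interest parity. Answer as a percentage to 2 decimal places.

10.24%

T = 2 years.
F/S = 206.8402/191.595 = 1.0795699 = (growth of KRW) / (growth of HKD).
HKD growth factor: 1 + 0.0580×2 = 1.116000.
So the KRW growth factor = 1.204800.
r = (1.204800 − 1)/2 = 0.102400 → 10.24%.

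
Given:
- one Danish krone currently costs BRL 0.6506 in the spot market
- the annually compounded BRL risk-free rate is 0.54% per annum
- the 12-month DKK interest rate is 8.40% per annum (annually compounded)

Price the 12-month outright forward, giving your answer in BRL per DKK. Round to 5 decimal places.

0.60343

T = 1 year.
BRL growth factor: (1 + 0.0054)^1 = 1.005400.
Growth of 1 DKK over T: (1 + 0.0840)^1 = 1.084000.
CIP: F = S · (grow BRL)/(grow DKK) = 0.6506 × 1.005400/1.084000 = 0.6034255 BRL per DKK.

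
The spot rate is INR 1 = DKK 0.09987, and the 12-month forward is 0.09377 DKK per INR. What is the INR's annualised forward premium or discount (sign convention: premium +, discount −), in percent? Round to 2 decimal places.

-6.11%

T = 1 year.
INR trades forward at -6.10794% vs spot over the period.
Per annum: -0.0610794 / 1 = -0.061079 = -6.11%.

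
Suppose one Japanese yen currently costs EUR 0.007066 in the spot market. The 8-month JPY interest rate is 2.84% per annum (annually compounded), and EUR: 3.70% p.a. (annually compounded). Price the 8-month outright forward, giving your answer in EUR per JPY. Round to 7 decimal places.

T = 8/12 years.
EUR growth factor: (1 + 0.0370)^(8/12) = 1.024517.
Growth of 1 JPY over T: (1 + 0.0284)^(8/12) = 1.0188448.
So F = 0.007066 × 1.024517 / 1.0188448 = 0.007105338 (EUR/JPY).

0.0071053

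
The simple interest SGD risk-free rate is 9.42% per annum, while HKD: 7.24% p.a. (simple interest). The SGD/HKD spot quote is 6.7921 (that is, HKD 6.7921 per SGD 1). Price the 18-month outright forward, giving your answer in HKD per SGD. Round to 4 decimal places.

T = 18/12 years.
HKD growth factor: 1 + 0.0724×18/12 = 1.108600.
SGD accumulates by 1 + 0.0942×18/12 = 1.141300.
So F = 6.7921 × 1.108600 / 1.141300 = 6.597496 (HKD/SGD).

6.5975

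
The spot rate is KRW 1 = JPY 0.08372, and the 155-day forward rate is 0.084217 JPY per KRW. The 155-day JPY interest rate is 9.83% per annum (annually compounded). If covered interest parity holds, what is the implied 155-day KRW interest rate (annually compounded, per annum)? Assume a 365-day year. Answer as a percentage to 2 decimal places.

8.31%

T = 155/365 years.
By CIP, F/S equals the JPY-to-KRW growth ratio: 0.084217/0.08372 = 1.0059365.
JPY growth factor: (1 + 0.0983)^(155/365) = 1.0406207.
So the KRW growth factor = 1.0344795.
r = 1.0344795^(365/155) − 1 = 0.083098 → 8.31%.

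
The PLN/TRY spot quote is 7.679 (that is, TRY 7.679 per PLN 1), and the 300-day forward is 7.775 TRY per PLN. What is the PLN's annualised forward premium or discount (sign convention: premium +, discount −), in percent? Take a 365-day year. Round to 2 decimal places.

T = 300/365 years.
Period premium: (7.775 − 7.679)/7.679 = 0.0125016.
Annualise by dividing by T: 0.0125016 / (300/365) = 0.015210 → 1.52%.

+1.52%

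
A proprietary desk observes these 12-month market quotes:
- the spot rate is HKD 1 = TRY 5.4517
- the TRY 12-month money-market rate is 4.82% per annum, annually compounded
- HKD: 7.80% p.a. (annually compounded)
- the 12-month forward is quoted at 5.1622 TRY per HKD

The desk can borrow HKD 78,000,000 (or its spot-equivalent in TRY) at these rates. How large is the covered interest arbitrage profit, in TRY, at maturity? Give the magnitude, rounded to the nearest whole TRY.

TRY 11,670,387

T = 1 year.
Keep in HKD, deliver into the forward: 78,000,000·1.078000·5.1622 = TRY 434,058,424.80.
Swap to TRY now, deposit: 78,000,000·5.4517·1.048200 = TRY 445,728,811.32.
The quoted forward undervalues HKD, so borrow HKD, convert to TRY at spot, deposit the TRY at 4.82%, and buy HKD forward at 5.1622 to cover the loan.
Profit = 445,728,811.32 − 434,058,424.80 = TRY 11,670,387.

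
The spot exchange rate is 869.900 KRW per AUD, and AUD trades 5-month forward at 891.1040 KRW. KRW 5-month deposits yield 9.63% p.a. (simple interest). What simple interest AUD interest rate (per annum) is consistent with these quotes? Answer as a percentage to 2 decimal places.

3.69%

T = 5/12 years.
By CIP, F/S equals the KRW-to-AUD growth ratio: 891.104/869.9 = 1.0243752.
KRW growth factor: 1 + 0.0963×5/12 = 1.040125.
So the AUD growth factor = 1.015375.
r = (1.015375 − 1)/(5/12) = 0.036900 → 3.69%.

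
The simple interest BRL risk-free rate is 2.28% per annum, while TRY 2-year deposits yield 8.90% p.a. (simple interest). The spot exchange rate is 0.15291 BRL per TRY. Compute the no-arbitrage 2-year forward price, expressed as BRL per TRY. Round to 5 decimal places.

T = 2 years.
BRL accumulates by 1 + 0.0228×2 = 1.045600.
Growth of 1 TRY over T: 1 + 0.0890×2 = 1.178000.
CIP: F = S · (grow BRL)/(grow TRY) = 0.15291 × 1.045600/1.178000 = 0.1357239 BRL per TRY.

0.13572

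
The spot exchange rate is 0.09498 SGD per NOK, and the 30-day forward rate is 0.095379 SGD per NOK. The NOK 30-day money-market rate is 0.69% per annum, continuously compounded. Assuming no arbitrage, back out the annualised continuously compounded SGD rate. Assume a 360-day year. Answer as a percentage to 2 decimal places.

5.72%

T = 30/360 years.
CIP gives F = S · g_SGD/g_NOK, so g_SGD/g_NOK = 0.095379/0.09498 = 1.0042009.
The NOK side grows by e^(0.0069×30/360) = 1.0005752.
That pins the SGD growth at 1.0047785.
Take logs: ln 1.0047785 / (30/360) = 0.057205, so 5.72%.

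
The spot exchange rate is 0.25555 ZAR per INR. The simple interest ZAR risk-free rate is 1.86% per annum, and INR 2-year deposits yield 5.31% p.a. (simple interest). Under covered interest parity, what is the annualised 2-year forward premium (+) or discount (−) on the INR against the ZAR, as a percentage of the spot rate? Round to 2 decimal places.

T = 2 years.
CIP forward (ZAR per INR) = 0.25555 × 1.037200/1.106200 = 0.23960989.
Annualised premium = (F − S)/S × (1/T) = (0.23960989 − 0.25555)/0.25555 ÷ 2 = -3.12%.

-3.12%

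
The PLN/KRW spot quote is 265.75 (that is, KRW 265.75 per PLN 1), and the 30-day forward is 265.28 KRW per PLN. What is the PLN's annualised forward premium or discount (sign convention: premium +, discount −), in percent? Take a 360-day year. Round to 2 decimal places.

T = 30/360 years.
(F − S)/S = (265.28 − 265.75)/265.75 = -0.0017686.
×(1/T) gives -2.12% p.a.

-2.12%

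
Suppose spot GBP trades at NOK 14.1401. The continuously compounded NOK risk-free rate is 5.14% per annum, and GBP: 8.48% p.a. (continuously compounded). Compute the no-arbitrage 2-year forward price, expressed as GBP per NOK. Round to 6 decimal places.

0.075606

T = 2 years.
Growth of 1 NOK over T: e^(0.0514×2) = 1.1082697.
GBP growth factor: e^(0.0848×2) = 1.1848308.
So F = 14.1401 × 1.1082697 / 1.1848308 = 13.22640 (NOK/GBP).
Quoted the other way: 1/13.22640 = 0.075606 GBP per NOK.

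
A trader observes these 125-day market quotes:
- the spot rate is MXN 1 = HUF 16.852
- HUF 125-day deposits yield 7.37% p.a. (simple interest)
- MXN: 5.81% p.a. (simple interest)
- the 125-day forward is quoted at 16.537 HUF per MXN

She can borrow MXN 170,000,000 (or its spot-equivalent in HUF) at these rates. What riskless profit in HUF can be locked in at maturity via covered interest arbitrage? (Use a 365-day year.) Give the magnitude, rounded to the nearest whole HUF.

HUF 69,920,808

T = 125/365 years.
Keep in MXN, deliver into the forward: 170,000,000·1.019897260274·16.537 = HUF 2,867,226,968.84.
Swap to HUF now, deposit: 170,000,000·16.852·1.025239726027 = HUF 2,937,147,776.71.
The quoted forward undervalues MXN, so borrow MXN, convert to HUF at spot, deposit the HUF at 7.37%, and buy MXN forward at 16.537 to cover the loan.
Arbitrage profit = |2,867,226,968.84 − 2,937,147,776.71| = HUF 69,920,808.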